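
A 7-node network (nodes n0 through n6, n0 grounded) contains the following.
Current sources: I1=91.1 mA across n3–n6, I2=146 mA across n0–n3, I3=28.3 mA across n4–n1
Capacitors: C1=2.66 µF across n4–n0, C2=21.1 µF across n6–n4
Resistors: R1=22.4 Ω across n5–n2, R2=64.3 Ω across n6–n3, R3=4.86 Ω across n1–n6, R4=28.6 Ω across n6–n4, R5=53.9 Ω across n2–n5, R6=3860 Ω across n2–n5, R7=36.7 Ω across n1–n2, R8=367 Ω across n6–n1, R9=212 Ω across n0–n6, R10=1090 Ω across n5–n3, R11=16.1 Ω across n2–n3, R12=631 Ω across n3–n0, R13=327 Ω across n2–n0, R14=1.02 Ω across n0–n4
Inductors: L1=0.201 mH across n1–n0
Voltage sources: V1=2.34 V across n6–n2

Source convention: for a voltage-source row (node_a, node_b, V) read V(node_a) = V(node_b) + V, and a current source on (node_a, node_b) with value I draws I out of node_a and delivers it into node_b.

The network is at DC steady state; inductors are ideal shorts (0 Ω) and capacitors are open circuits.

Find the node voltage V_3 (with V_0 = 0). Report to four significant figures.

Apply KCL at each of the 6 non-ground nodes and solve the resulting linear system.
Node n1: branches {R3, R7, L1, R8, I3} → V_1 = 0.000
Node n2: branches {R1, R5, R6, R7, R11, R13, V1} → V_2 = -1.559
Node n3: branches {I1, R2, R10, R11, R12, I2} → V_3 = -0.3892
Node n4: branches {C1, R4, C2, R14, I3} → V_4 = -0.0009760
Node n5: branches {R1, R5, R6, R10} → V_5 = -1.542
Node n6: branches {I1, R2, R3, R4, R8, R9, C2, V1} → V_6 = 0.7810
Source currents: i(L1)=0.1487, i(V1)=-0.1210

-0.3892 V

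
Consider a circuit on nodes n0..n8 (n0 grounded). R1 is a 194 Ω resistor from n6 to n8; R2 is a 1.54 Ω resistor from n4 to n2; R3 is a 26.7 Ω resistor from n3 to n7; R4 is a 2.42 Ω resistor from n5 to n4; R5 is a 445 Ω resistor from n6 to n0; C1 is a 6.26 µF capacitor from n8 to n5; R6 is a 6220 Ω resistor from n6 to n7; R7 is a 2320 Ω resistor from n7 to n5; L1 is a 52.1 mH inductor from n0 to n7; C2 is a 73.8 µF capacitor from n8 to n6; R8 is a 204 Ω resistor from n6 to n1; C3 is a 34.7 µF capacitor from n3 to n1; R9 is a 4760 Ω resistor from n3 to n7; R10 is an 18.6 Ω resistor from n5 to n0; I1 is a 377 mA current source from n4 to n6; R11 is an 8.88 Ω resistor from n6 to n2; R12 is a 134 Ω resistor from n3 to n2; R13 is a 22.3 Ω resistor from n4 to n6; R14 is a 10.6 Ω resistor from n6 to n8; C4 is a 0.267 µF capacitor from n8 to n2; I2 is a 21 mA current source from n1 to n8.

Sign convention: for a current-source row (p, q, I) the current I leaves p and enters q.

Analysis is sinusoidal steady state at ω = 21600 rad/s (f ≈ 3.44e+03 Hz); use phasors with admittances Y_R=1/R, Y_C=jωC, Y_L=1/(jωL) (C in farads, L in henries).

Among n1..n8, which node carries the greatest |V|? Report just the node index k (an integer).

Apply KCL at each of the 8 non-ground nodes and solve the resulting linear system.
Node n1: branches {R8, C3, I2} → V_1 = -1.268-0.8233j
Node n2: branches {R2, R11, R12, C4} → V_2 = -0.2149-0.4342j
Node n3: branches {R3, C3, R9, R12} → V_3 = -1.265-0.8360j
Node n4: branches {R2, R4, I1, R13} → V_4 = -0.4342-0.2940j
Node n5: branches {R4, C1, R7, R10} → V_5 = -0.03102+0.03322j
Node n6: branches {R1, R5, R6, C2, R8, I1, R11, R13, R14} → V_6 = 1.081-1.278j
Node n7: branches {R3, R6, R7, L1, R9} → V_7 = -1.222-0.8564j
Node n8: branches {R1, C1, C2, R14, C4, I2} → V_8 = 0.9849-1.190j

6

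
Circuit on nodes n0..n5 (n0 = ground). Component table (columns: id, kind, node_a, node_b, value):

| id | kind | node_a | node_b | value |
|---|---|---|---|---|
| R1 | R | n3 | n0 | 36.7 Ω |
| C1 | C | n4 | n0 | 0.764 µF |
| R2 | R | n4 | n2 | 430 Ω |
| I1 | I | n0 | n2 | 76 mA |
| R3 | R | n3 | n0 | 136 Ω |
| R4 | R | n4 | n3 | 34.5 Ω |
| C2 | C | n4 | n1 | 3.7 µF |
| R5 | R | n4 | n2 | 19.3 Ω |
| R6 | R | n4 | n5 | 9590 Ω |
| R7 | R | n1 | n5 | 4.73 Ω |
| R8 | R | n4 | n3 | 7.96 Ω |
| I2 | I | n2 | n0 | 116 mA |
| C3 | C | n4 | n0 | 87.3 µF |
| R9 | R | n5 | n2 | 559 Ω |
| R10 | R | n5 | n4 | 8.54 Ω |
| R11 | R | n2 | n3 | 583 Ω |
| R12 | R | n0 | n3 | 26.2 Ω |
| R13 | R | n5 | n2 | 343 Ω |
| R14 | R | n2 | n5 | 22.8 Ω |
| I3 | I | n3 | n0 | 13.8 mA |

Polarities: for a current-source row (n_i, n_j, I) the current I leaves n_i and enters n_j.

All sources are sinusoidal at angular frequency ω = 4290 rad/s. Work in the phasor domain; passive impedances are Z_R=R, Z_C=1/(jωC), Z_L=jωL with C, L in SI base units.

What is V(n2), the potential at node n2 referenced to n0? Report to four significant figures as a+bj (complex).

Element admittances at ω=4290 rad/s:
  Y(R1) = 0.02725+0.000j S between n3,n0
  Y(C1) = 0.000+0.003278j S between n4,n0
  Y(R2) = 0.002326+0.000j S between n4,n2
  I1: injects 0.076 A into n2 (from n0)
  Y(R3) = 0.007353+0.000j S between n3,n0
  Y(R4) = 0.02899+0.000j S between n4,n3
  Y(C2) = 0.000+0.01587j S between n4,n1
  Y(R5) = 0.05181+0.000j S between n4,n2
  Y(R6) = 0.0001043+0.000j S between n4,n5
  Y(R7) = 0.2114+0.000j S between n1,n5
  Y(R8) = 0.1256+0.000j S between n4,n3
  I2: injects 0.116 A into n0 (from n2)
  Y(C3) = 0.000+0.3745j S between n4,n0
  Y(R9) = 0.001789+0.000j S between n5,n2
  Y(R10) = 0.1171+0.000j S between n5,n4
  Y(R11) = 0.001715+0.000j S between n2,n3
  Y(R12) = 0.03817+0.000j S between n0,n3
  Y(R13) = 0.002915+0.000j S between n5,n2
  Y(R14) = 0.04386+0.000j S between n2,n5
  I3: injects 0.0138 A into n0 (from n3)
Assemble and solve the 5×5 MNA system:
  V(n1)=-0.1428+0.1511j  V(n2)=-0.4602+0.1337j  V(n3)=-0.07504+0.08735j  V(n4)=-0.01683+0.1280j  V(n5)=-0.1445+0.1417j

-0.4602+0.1337j V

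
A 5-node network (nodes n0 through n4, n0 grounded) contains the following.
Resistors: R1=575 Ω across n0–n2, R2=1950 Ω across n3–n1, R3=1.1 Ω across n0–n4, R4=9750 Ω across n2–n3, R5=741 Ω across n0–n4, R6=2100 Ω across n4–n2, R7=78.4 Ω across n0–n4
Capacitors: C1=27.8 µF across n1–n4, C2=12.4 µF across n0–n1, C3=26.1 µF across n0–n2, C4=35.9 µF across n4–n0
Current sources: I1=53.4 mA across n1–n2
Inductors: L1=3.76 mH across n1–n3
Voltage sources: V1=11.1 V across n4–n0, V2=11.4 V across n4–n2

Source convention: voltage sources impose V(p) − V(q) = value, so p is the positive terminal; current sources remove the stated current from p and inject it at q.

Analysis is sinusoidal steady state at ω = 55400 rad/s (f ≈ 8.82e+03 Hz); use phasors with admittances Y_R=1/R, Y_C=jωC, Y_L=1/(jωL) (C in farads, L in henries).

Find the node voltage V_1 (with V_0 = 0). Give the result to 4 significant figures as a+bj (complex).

Apply KCL at each of the 4 non-ground nodes and solve the resulting linear system.
Node n1: branches {C1, I1, R2, C2, L1} → V_1 = 7.676+0.02434j
Node n2: branches {R1, I1, R4, C3, R6, V2} → V_2 = -0.3000+0.000j
Node n3: branches {R2, L1, R4} → V_3 = 7.655-0.1434j
Node n4: branches {C1, R3, R5, R6, C4, R7, V1, V2} → V_4 = 11.10+0.000j
Source currents: i(V1)=-10.23-26.92j, i(V2)=-0.06017-0.4338j

7.676+0.02434j V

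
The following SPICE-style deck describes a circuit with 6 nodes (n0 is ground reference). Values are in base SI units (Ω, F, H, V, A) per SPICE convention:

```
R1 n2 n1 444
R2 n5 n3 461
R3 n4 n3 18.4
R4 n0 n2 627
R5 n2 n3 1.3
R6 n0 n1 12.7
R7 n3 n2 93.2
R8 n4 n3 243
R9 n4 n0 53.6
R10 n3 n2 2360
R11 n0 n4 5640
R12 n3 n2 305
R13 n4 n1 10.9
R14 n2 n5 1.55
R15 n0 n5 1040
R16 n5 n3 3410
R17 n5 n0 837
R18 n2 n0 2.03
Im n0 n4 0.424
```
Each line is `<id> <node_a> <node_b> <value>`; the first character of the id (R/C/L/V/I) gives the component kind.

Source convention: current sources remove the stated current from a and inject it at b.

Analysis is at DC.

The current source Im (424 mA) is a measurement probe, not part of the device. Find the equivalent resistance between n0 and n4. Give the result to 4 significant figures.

Apply KCL at each of the 5 non-ground nodes and solve the resulting linear system.
Node n1: branches {R1, R6, R13} → V_1 = 2.040
Node n2: branches {R1, R4, R5, R7, R10, R12, R14, R18} → V_2 = 0.3853
Node n3: branches {R2, R3, R5, R7, R8, R10, R12, R16} → V_3 = 0.6238
Node n4: branches {R3, R8, R9, R11, R13, Im} → V_4 = 3.831
Node n5: branches {R2, R14, R15, R16, R17} → V_5 = 0.3849

R_eq = 9.036 Ω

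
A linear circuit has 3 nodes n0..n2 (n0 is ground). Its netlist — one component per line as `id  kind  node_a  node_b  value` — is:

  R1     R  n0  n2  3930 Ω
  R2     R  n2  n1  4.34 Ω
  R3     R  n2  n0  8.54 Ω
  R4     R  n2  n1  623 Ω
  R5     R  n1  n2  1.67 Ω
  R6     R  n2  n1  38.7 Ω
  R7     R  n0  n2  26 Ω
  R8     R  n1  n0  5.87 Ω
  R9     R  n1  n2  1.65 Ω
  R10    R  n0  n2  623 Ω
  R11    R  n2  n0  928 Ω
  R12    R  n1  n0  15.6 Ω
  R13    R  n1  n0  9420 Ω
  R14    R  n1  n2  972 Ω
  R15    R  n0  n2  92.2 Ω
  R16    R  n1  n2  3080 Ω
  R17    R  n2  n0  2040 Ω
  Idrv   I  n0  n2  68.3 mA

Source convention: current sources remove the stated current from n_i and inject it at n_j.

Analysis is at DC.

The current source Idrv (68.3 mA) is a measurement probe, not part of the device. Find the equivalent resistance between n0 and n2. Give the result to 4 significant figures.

MNA unknowns: 2 node voltages V₁..V_2
R1: Y=0.0002545 on G[0,2]
R2: Y=0.2304 on G[2,1]
R3: Y=0.1171 on G[2,0]
R4: Y=0.001605 on G[2,1]
R5: Y=0.5988 on G[1,2]
R6: Y=0.02584 on G[2,1]
R7: Y=0.03846 on G[0,2]
R8: Y=0.1704 on G[1,0]
R9: Y=0.6061 on G[1,2]
R10: Y=0.001605 on G[0,2]
R11: Y=0.001078 on G[2,0]
R12: Y=0.06410 on G[1,0]
R13: Y=0.0001062 on G[1,0]
R14: Y=0.001029 on G[1,2]
R15: Y=0.01085 on G[0,2]
R16: Y=0.0003247 on G[1,2]
R17: Y=0.0004902 on G[2,0]
Idrv: z[0]−=0.0683, z[2]+=0.0683
solve → V1=0.1582, V2=0.1836

R_eq = 2.688 Ω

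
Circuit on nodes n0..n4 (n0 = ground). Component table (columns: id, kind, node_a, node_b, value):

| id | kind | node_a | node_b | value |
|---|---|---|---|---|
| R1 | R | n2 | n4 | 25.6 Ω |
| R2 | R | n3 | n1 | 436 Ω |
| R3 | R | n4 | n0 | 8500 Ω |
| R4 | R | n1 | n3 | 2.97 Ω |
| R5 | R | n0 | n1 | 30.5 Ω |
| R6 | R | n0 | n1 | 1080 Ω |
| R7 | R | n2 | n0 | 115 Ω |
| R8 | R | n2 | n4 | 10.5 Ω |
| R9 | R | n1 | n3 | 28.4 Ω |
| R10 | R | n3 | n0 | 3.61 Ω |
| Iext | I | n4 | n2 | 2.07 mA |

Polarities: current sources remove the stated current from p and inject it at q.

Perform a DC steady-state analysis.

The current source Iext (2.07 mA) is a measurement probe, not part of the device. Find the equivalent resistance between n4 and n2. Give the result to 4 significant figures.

R_eq = 7.440 Ω

Element admittances at DC:
  Y(R1) = 0.03906 S between n2,n4
  Y(R2) = 0.002294 S between n3,n1
  Y(R3) = 0.0001176 S between n4,n0
  Y(R4) = 0.3367 S between n1,n3
  Y(R5) = 0.03279 S between n0,n1
  Y(R6) = 0.0009259 S between n0,n1
  Y(R7) = 0.008696 S between n2,n0
  Y(R8) = 0.09524 S between n2,n4
  Y(R9) = 0.03521 S between n1,n3
  Y(R10) = 0.2770 S between n3,n0
  Iext: injects 0.00207 A into n2 (from n4)
Assemble and solve the 4×4 MNA system:
  V(n1)=0.000  V(n2)=0.0002056  V(n3)=0.000  V(n4)=-0.01519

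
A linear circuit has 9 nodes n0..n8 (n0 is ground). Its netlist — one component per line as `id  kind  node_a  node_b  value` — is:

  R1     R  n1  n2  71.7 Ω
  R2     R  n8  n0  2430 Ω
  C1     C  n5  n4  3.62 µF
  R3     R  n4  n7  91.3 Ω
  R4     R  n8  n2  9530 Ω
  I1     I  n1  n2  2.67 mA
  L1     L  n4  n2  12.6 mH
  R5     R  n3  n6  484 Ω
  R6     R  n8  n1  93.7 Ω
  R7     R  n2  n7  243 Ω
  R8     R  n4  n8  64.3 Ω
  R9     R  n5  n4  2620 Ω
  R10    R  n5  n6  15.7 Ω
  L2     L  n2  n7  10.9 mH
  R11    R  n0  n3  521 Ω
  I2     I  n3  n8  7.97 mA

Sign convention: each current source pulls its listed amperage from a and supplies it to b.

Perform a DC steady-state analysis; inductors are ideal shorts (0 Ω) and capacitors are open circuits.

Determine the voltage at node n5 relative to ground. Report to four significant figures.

Element admittances at DC:
  Y(R1) = 0.01395 S between n1,n2
  Y(R2) = 0.0004115 S between n8,n0
  Y(C1) = 0.000 S between n5,n4
  Y(R3) = 0.01095 S between n4,n7
  Y(R4) = 0.0001049 S between n8,n2
  I1: injects 0.00267 A into n2 (from n1)
  L1: short n4↔n2 (DC inductor)
  Y(R5) = 0.002066 S between n3,n6
  Y(R6) = 0.01067 S between n8,n1
  Y(R7) = 0.004115 S between n2,n7
  Y(R8) = 0.01555 S between n4,n8
  Y(R9) = 0.0003817 S between n5,n4
  Y(R10) = 0.06369 S between n5,n6
  L2: short n2↔n7 (DC inductor)
  Y(R11) = 0.001919 S between n0,n3
  I2: injects 0.00797 A into n8 (from n3)
Assemble and solve the 10×10 MNA system:
  V(n1)=9.824  V(n2)=9.878  V(n3)=-2.145  V(n4)=9.878  V(n5)=-0.2188  V(n6)=-0.2793  V(n7)=9.878  V(n8)=10.00
  i(L1)=-0.001922  i(L2)=0.000

-0.2188 V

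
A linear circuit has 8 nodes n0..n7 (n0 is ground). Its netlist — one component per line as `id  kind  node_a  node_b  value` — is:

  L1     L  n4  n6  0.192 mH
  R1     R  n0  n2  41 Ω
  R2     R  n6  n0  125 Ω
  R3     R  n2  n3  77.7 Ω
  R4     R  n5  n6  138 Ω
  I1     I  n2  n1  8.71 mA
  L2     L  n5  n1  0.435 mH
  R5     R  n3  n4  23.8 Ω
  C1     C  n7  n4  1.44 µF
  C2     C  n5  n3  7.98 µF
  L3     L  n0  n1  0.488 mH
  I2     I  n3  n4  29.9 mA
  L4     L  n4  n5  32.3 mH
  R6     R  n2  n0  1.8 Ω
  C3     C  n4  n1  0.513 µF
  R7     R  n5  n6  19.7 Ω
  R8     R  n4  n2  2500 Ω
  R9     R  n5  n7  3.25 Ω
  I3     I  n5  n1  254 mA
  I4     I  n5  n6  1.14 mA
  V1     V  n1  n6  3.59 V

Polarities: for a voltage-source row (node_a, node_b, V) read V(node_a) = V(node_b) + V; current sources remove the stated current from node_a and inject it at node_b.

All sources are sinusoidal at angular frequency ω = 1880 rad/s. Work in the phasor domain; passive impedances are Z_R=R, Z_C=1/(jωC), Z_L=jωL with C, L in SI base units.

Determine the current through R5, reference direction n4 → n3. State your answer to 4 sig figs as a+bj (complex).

Element admittances at ω=1880 rad/s:
  Y(L1) = 0.000-2.770j S between n4,n6
  Y(R1) = 0.02439+0.000j S between n0,n2
  Y(R2) = 0.008000+0.000j S between n6,n0
  Y(R3) = 0.01287+0.000j S between n2,n3
  Y(R4) = 0.007246+0.000j S between n5,n6
  I1: injects 0.00871 A into n1 (from n2)
  Y(L2) = 0.000-1.223j S between n5,n1
  Y(R5) = 0.04202+0.000j S between n3,n4
  Y(C1) = 0.000+0.002707j S between n7,n4
  Y(C2) = 0.000+0.01500j S between n5,n3
  Y(L3) = 0.000-1.090j S between n0,n1
  I2: injects 0.0299 A into n4 (from n3)
  Y(L4) = 0.000-0.01647j S between n4,n5
  Y(R6) = 0.5556+0.000j S between n2,n0
  Y(C3) = 0.000+0.0009644j S between n4,n1
  Y(R7) = 0.05076+0.000j S between n5,n6
  Y(R8) = 0.0004000+0.000j S between n4,n2
  Y(R9) = 0.3077+0.000j S between n5,n7
  I3: injects 0.254 A into n1 (from n5)
  I4: injects 0.00114 A into n6 (from n5)
  V1: constraint V(n1)−V(n6) = 3.59
Assemble and solve the 8×8 MNA system:
  V(n1)=0.01072+0.06968j  V(n2)=-0.08158+0.01918j  V(n3)=-2.973+0.8813j  V(n4)=-3.575+0.08813j  V(n5)=-0.01148-0.3184j  V(n6)=-3.579+0.06968j  V(n7)=-0.01533-0.3498j
  i(V1)=-0.2878+0.03536j

-0.02531-0.03333j A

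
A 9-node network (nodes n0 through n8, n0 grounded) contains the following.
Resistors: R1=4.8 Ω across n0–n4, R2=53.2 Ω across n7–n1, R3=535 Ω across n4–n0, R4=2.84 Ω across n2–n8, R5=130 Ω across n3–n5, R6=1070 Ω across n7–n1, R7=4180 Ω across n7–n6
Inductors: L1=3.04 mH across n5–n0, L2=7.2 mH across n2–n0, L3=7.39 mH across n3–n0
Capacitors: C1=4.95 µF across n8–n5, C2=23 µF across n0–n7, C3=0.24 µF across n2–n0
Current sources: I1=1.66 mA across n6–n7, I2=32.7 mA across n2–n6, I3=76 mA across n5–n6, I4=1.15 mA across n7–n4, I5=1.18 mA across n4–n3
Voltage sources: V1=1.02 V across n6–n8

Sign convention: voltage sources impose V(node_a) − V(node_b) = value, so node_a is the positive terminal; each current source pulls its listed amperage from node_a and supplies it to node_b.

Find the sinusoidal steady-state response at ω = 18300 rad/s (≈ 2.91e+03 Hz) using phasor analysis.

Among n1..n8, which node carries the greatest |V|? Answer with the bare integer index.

6

MNA unknowns: 8 node voltages V₁..V_8 plus 1 source current (V1)
R1: Y=0.2083+0.000j on G[0,4]
L1: Y=0.000-0.01798j on G[5,0]
R2: Y=0.01880+0.000j on G[7,1]
L2: Y=0.000-0.007590j on G[2,0]
R3: Y=0.001869+0.000j on G[4,0]
C1: Y=0.000+0.09058j on G[8,5]
C2: Y=0.000+0.4209j on G[0,7]
R4: Y=0.3521+0.000j on G[2,8]
R5: Y=0.007692+0.000j on G[3,5]
R6: Y=0.0009346+0.000j on G[7,1]
I1: z[6]−=0.00166, z[7]+=0.00166
I2: z[2]−=0.0327, z[6]+=0.0327
C3: Y=0.000+0.004392j on G[2,0]
R7: Y=0.0002392+0.000j on G[7,6]
I3: z[5]−=0.076, z[6]+=0.076
I4: z[7]−=0.00115, z[4]+=0.00115
L3: Y=0.000-0.007394j on G[3,0]
I5: z[4]−=0.00118, z[3]+=0.00118
V1: row V6−V8=1.02, i_V1 at 6,8
solve → V1=-0.0004465-0.001784j, V2=-0.09843-0.7883j, V3=0.04466+0.1013j, V4=-0.0001427+0.000j, V5=-0.01132+0.05842j, V6=1.007-0.7874j, V7=-0.0004465-0.001784j, V8=-0.01272-0.7874j
aux → i_V1=0.1068+0.0001879j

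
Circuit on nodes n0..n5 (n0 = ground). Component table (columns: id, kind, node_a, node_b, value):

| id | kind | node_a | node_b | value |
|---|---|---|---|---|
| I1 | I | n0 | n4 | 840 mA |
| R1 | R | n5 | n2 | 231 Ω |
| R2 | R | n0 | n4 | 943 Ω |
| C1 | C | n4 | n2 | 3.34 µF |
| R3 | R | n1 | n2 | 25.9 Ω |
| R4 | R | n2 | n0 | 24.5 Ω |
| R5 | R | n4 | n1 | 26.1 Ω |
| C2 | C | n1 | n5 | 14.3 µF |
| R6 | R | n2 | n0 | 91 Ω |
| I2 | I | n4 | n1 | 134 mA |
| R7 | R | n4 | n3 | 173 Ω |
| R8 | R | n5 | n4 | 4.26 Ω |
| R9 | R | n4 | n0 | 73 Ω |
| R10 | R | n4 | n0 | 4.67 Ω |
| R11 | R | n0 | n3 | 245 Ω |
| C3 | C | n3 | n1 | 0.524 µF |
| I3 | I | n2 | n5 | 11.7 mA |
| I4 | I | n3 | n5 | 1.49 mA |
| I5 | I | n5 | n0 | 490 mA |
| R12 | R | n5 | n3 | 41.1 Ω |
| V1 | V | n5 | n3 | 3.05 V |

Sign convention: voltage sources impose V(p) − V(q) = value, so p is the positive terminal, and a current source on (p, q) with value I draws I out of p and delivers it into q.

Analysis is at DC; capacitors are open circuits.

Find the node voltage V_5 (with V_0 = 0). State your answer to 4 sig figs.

Apply KCL at each of the 5 non-ground nodes and solve the resulting linear system.
Node n1: branches {R3, R5, C2, I2, C3} → V_1 = 2.946
Node n2: branches {R1, C1, R3, R4, R6, I3} → V_2 = 1.055
Node n3: branches {R7, R11, C3, I4, R12, V1} → V_3 = -3.525
Node n4: branches {I1, R2, C1, R5, I2, R7, R8, R9, R10} → V_4 = 1.353
Node n5: branches {R1, C2, R8, I3, I4, I5, R12, V1} → V_5 = -0.4748
Source currents: i(V1)=-0.1153

-0.4748 V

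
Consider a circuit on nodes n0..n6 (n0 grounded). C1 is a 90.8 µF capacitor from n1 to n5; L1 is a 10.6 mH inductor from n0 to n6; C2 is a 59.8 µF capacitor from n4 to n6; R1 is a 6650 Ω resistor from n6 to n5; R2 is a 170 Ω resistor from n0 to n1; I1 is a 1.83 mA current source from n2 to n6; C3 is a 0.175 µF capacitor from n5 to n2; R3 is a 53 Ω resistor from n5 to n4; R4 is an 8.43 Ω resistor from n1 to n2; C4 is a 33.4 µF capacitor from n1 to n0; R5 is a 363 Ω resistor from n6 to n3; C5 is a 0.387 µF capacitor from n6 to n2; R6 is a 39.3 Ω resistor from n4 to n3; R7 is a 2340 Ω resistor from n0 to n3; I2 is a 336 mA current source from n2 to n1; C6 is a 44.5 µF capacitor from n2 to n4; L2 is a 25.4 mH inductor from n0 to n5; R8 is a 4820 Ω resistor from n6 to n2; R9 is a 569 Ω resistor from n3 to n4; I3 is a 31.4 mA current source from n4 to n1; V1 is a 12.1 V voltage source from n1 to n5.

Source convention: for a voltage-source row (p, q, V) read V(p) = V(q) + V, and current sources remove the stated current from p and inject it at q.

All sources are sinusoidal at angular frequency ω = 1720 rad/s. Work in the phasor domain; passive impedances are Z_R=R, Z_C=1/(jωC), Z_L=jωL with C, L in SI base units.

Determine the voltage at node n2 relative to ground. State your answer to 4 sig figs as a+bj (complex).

-0.6893-2.711j V

MNA unknowns: 6 node voltages V₁..V_6 plus 1 source current (V1)
C1: Y=0.000+0.1562j on G[1,5]
L1: Y=0.000-0.05485j on G[0,6]
C2: Y=0.000+0.1029j on G[4,6]
R1: Y=0.0001504+0.000j on G[6,5]
R2: Y=0.005882+0.000j on G[0,1]
I1: z[2]−=0.00183, z[6]+=0.00183
C3: Y=0.000+0.0003010j on G[5,2]
R3: Y=0.01887+0.000j on G[5,4]
R4: Y=0.1186+0.000j on G[1,2]
C4: Y=0.000+0.05745j on G[1,0]
R5: Y=0.002755+0.000j on G[6,3]
C5: Y=0.000+0.0006656j on G[6,2]
R6: Y=0.02545+0.000j on G[4,3]
R7: Y=0.0004274+0.000j on G[0,3]
I2: z[2]−=0.336, z[1]+=0.336
C6: Y=0.000+0.07654j on G[2,4]
L2: Y=0.000-0.02289j on G[0,5]
R8: Y=0.0002075+0.000j on G[6,2]
R9: Y=0.001757+0.000j on G[3,4]
I3: z[4]−=0.0314, z[1]+=0.0314
V1: row V1−V5=12.1, i_V1 at 1,5
solve → V1=2.762-5.050j, V2=-0.6893-2.711j, V3=3.172-1.876j, V4=2.911-1.741j, V5=-9.338-5.050j, V6=6.234-3.503j
aux → i_V1=-0.3483-1.741j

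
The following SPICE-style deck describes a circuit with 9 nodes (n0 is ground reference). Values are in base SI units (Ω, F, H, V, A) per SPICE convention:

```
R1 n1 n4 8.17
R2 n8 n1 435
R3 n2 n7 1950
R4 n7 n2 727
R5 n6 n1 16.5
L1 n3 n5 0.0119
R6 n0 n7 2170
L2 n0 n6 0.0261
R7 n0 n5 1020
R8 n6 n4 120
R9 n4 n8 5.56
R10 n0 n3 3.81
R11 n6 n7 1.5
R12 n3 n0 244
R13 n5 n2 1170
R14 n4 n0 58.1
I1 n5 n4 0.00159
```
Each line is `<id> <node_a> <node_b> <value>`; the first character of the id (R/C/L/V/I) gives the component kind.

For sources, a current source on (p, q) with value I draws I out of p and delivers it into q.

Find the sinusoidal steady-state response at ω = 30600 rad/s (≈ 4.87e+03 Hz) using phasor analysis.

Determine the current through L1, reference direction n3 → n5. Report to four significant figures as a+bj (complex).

0.001165-0.0006547j A

Apply KCL at each of the 8 non-ground nodes and solve the resulting linear system.
Node n1: branches {R1, R2, R5} → V_1 = 0.07888-0.009125j
Node n2: branches {R3, R4, R13} → V_2 = -0.02354-0.1392j
Node n3: branches {L1, R10, R12} → V_3 = -0.004369+0.002456j
Node n4: branches {R1, R8, R9, R14, I1} → V_4 = 0.08027-0.008187j
Node n5: branches {L1, R7, R13, I1} → V_5 = -0.2428-0.4216j
Node n6: branches {R5, L2, R8, R11} → V_6 = 0.07603-0.01106j
Node n7: branches {R3, R4, R6, R11} → V_7 = 0.07569-0.01141j
Node n8: branches {R2, R9} → V_8 = 0.08025-0.008199j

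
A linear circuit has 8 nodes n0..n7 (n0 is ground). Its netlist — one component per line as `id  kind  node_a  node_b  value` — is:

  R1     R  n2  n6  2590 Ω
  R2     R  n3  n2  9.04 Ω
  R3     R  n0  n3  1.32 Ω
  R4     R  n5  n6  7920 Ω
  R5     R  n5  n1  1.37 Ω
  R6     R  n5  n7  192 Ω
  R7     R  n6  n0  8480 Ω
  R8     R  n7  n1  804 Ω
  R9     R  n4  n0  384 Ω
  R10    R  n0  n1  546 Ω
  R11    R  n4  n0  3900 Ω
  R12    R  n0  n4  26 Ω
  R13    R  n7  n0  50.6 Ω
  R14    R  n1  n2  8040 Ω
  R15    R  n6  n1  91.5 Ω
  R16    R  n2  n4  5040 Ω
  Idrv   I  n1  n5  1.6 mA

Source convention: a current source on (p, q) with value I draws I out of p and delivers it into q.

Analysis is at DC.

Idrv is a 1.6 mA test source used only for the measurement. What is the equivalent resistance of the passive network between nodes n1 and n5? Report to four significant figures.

MNA unknowns: 7 node voltages V₁..V_7
R1: Y=0.0003861 on G[2,6]
R2: Y=0.1106 on G[3,2]
R3: Y=0.7576 on G[0,3]
R4: Y=0.0001263 on G[5,6]
R5: Y=0.7299 on G[5,1]
R6: Y=0.005208 on G[5,7]
R7: Y=0.0001179 on G[6,0]
R8: Y=0.001244 on G[7,1]
R9: Y=0.002604 on G[4,0]
R10: Y=0.001832 on G[0,1]
R11: Y=0.0002564 on G[4,0]
R12: Y=0.03846 on G[0,4]
R13: Y=0.01976 on G[7,0]
R14: Y=0.0001244 on G[1,2]
R15: Y=0.01093 on G[6,1]
R16: Y=0.0001984 on G[2,4]
Idrv: z[1]−=0.0016, z[5]+=0.0016
solve → V1=-0.001177, V2=-5.883e-06, V3=-7.495e-07, V4=-2.811e-08, V5=0.001008, V6=-0.001102, V7=0.0001445

R_eq = 1.366 Ω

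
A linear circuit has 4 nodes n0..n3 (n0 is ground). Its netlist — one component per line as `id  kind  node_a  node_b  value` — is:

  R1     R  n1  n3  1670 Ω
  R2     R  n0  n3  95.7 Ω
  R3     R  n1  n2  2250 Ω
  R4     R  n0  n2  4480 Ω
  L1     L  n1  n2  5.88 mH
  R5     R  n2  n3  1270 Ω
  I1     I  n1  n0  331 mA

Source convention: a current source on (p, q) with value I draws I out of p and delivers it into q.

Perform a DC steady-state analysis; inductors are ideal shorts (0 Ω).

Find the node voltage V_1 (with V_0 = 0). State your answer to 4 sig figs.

Element admittances at DC:
  Y(R1) = 0.0005988 S between n1,n3
  Y(R2) = 0.01045 S between n0,n3
  Y(R3) = 0.0004444 S between n1,n2
  Y(R4) = 0.0002232 S between n0,n2
  L1: short n1↔n2 (DC inductor)
  Y(R5) = 0.0007874 S between n2,n3
  I1: injects 0.331 A into n0 (from n1)
Assemble and solve the 4×4 MNA system:
  V(n1)=-228.7  V(n2)=-228.7  V(n3)=-26.79
  i(L1)=-0.2101

-228.7 V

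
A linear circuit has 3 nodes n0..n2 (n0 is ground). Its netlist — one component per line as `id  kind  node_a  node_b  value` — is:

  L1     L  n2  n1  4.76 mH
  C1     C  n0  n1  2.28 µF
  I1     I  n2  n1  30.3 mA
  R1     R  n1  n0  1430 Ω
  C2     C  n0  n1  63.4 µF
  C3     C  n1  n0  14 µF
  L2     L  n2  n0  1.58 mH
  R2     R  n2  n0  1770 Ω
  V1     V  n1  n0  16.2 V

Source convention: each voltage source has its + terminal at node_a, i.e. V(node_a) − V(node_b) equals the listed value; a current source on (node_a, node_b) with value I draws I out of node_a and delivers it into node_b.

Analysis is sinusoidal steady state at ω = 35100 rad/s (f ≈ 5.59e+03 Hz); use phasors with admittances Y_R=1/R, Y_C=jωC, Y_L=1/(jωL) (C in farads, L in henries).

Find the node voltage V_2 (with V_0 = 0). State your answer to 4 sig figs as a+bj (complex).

MNA unknowns: 2 node voltages V₁..V_2 plus 1 source current (V1)
L1: Y=0.000-0.005985j on G[2,1]
C1: Y=0.000+0.08003j on G[0,1]
I1: z[2]−=0.0303, z[1]+=0.0303
R1: Y=0.0006993+0.000j on G[1,0]
C2: Y=0.000+2.225j on G[0,1]
C3: Y=0.000+0.4914j on G[1,0]
L2: Y=0.000-0.01803j on G[2,0]
R2: Y=0.0005650+0.000j on G[2,0]
V1: row V1−V0=16.2, i_V1 at 1,0
solve → V1=16.20+0.000j, V2=4.005-1.356j
aux → i_V1=0.01086-45.23j

4.005-1.356j V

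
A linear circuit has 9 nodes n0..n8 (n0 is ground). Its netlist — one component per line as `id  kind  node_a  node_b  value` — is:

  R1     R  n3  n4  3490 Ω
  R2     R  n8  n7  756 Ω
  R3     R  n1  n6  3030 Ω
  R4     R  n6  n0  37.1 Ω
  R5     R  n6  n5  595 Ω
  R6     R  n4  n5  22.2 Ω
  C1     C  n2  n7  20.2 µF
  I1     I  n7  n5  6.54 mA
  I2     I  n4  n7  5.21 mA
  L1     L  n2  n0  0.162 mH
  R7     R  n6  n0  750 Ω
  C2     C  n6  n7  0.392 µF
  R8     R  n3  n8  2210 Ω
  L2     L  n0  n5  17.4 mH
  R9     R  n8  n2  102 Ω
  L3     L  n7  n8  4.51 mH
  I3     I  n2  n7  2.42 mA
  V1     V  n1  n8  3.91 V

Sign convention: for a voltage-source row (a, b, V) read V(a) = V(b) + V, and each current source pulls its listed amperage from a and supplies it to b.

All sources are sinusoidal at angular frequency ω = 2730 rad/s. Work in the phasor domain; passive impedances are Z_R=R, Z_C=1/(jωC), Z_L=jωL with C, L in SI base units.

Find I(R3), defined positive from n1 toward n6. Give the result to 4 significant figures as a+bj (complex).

MNA unknowns: 8 node voltages V₁..V_8 plus 1 source current (V1)
R1: Y=0.0002865+0.000j on G[3,4]
R2: Y=0.001323+0.000j on G[8,7]
R3: Y=0.0003300+0.000j on G[1,6]
R4: Y=0.02695+0.000j on G[6,0]
R5: Y=0.001681+0.000j on G[6,5]
R6: Y=0.04505+0.000j on G[4,5]
C1: Y=0.000+0.05515j on G[2,7]
I1: z[7]−=0.00654, z[5]+=0.00654
I2: z[4]−=0.00521, z[7]+=0.00521
L1: Y=0.000-2.261j on G[2,0]
R7: Y=0.001333+0.000j on G[6,0]
C2: Y=0.000+0.001070j on G[6,7]
R8: Y=0.0004525+0.000j on G[3,8]
L2: Y=0.000-0.02105j on G[0,5]
R9: Y=0.009804+0.000j on G[8,2]
L3: Y=0.000-0.08122j on G[7,8]
I3: z[2]−=0.00242, z[7]+=0.00242
V1: row V1−V8=3.91, i_V1 at 1,8
solve → V1=3.911-0.01329j, V2=-2.724e-05-0.001161j, V3=-0.04162+0.01774j, V4=-0.1094+0.06675j, V5=0.005847+0.06706j, V6=0.04291+0.002174j, V7=0.003245+0.002797j, V8=0.001284-0.01329j
aux → i_V1=-0.001277+5.103e-06j

0.001277-5.103e-06j A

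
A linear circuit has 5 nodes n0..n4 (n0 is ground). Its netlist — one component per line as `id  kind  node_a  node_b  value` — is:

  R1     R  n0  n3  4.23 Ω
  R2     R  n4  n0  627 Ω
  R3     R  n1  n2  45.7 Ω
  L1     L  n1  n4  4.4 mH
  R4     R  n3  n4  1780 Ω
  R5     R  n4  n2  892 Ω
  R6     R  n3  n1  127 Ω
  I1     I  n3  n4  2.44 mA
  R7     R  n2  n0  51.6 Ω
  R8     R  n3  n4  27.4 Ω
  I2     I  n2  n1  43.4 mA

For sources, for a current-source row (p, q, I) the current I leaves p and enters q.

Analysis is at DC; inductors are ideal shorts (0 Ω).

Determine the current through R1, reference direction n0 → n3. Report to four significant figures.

Element admittances at DC:
  Y(R1) = 0.2364 S between n0,n3
  Y(R2) = 0.001595 S between n4,n0
  Y(R3) = 0.02188 S between n1,n2
  L1: short n1↔n4 (DC inductor)
  Y(R4) = 0.0005618 S between n3,n4
  Y(R5) = 0.001121 S between n4,n2
  Y(R6) = 0.007874 S between n3,n1
  I1: injects 0.00244 A into n4 (from n3)
  Y(R7) = 0.01938 S between n2,n0
  Y(R8) = 0.03650 S between n3,n4
  I2: injects 0.0434 A into n1 (from n2)
Assemble and solve the 5×5 MNA system:
  V(n1)=0.4391  V(n2)=-0.7857  V(n3)=0.06145  V(n4)=0.4391
  i(L1)=0.01363

-0.01453 A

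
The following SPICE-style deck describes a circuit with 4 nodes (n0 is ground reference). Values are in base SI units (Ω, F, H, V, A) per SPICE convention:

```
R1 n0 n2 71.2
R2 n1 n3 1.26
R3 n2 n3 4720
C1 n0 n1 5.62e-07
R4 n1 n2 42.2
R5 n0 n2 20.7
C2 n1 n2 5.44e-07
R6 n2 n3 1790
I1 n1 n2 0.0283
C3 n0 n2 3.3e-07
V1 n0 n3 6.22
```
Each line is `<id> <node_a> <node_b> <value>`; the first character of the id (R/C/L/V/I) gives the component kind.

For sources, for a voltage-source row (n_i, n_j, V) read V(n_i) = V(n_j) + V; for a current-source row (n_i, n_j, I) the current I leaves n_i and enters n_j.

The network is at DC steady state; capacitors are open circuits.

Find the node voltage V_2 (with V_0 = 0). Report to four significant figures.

Element admittances at DC:
  Y(R1) = 0.01404 S between n0,n2
  Y(R2) = 0.7937 S between n1,n3
  Y(R3) = 0.0002119 S between n2,n3
  Y(C1) = 0.000 S between n0,n1
  Y(R4) = 0.02370 S between n1,n2
  Y(R5) = 0.04831 S between n0,n2
  Y(C2) = 0.000 S between n1,n2
  Y(R6) = 0.0005587 S between n2,n3
  I1: injects 0.0283 A into n2 (from n1)
  Y(C3) = 0.000 S between n0,n2
  V1: constraint V(n0)−V(n3) = 6.22
Assemble and solve the 4×4 MNA system:
  V(n1)=-6.115  V(n2)=-1.398  V(n3)=-6.220
  i(V1)=-0.08718

-1.398 V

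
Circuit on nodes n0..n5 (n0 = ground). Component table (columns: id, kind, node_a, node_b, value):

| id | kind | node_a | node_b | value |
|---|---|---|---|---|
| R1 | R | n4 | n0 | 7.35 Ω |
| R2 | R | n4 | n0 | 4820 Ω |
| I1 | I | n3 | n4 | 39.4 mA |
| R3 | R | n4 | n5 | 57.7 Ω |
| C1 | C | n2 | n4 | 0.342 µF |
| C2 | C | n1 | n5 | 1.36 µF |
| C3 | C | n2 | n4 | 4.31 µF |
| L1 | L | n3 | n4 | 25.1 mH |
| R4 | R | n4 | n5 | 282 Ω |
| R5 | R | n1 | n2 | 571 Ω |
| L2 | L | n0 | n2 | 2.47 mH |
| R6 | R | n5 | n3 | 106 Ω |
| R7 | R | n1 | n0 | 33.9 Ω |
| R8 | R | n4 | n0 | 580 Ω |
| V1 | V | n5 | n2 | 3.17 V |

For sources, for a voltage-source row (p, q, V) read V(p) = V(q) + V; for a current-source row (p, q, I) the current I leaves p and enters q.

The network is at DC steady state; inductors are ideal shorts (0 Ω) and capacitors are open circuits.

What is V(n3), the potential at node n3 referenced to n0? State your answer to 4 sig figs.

MNA unknowns: 5 node voltages V₁..V_5 plus 3 source currents (L1, L2, V1)
R1: Y=0.1361 on G[4,0]
R2: Y=0.0002075 on G[4,0]
I1: z[3]−=0.0394, z[4]+=0.0394
R3: Y=0.01733 on G[4,5]
C1: Y=0.000 on G[2,4]
C2: Y=0.000 on G[1,5]
C3: Y=0.000 on G[2,4]
L1: row V3−V4=0, i_L1 at 3,4
R4: Y=0.003546 on G[4,5]
R5: Y=0.001751 on G[1,2]
L2: row V0−V2=0, i_L2 at 0,2
R6: Y=0.009434 on G[5,3]
R7: Y=0.02950 on G[1,0]
R8: Y=0.001724 on G[4,0]
V1: row V5−V2=3.17, i_V1 at 5,2
solve → V1=0.000, V2=0.000, V3=0.5709, V4=0.5709, V5=3.170
aux → i_L1=-0.01488, i_L2=0.07878, i_V1=-0.07878

0.5709 V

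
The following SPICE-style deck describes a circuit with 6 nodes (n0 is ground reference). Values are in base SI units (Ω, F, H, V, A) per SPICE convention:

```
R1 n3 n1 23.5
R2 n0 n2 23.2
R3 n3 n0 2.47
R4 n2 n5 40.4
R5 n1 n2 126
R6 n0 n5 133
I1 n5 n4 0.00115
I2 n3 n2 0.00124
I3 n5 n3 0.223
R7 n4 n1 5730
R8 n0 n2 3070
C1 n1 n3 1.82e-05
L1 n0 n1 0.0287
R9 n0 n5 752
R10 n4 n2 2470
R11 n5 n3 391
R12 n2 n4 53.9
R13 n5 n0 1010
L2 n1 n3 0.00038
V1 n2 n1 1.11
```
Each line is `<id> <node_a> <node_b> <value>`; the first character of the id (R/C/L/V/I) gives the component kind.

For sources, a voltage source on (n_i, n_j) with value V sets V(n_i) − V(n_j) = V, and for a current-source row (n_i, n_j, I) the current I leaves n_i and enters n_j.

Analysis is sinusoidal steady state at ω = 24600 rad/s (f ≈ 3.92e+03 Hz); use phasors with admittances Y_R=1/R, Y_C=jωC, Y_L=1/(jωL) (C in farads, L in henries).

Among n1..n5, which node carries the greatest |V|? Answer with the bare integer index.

MNA unknowns: 5 node voltages V₁..V_5 plus 1 source current (V1)
R1: Y=0.04255+0.000j on G[3,1]
R2: Y=0.04310+0.000j on G[0,2]
R3: Y=0.4049+0.000j on G[3,0]
R4: Y=0.02475+0.000j on G[2,5]
R5: Y=0.007937+0.000j on G[1,2]
R6: Y=0.007519+0.000j on G[0,5]
I1: z[5]−=0.00115, z[4]+=0.00115
I2: z[3]−=0.00124, z[2]+=0.00124
I3: z[5]−=0.223, z[3]+=0.223
R7: Y=0.0001745+0.000j on G[4,1]
R8: Y=0.0003257+0.000j on G[0,2]
C1: Y=0.000+0.4477j on G[1,3]
L1: Y=0.000-0.001416j on G[0,1]
R9: Y=0.001330+0.000j on G[0,5]
R10: Y=0.0004049+0.000j on G[4,2]
R11: Y=0.002558+0.000j on G[5,3]
R12: Y=0.01855+0.000j on G[2,4]
R13: Y=0.0009901+0.000j on G[5,0]
L2: Y=0.000-0.1070j on G[1,3]
V1: row V2−V1=1.11, i_V1 at 2,1
solve → V1=-0.1243+0.5021j, V2=0.9857+0.5021j, V3=0.02314-0.06232j, V4=1.036+0.5021j, V5=-5.376+0.3302j
aux → i_V1=-0.2069-0.02606j

5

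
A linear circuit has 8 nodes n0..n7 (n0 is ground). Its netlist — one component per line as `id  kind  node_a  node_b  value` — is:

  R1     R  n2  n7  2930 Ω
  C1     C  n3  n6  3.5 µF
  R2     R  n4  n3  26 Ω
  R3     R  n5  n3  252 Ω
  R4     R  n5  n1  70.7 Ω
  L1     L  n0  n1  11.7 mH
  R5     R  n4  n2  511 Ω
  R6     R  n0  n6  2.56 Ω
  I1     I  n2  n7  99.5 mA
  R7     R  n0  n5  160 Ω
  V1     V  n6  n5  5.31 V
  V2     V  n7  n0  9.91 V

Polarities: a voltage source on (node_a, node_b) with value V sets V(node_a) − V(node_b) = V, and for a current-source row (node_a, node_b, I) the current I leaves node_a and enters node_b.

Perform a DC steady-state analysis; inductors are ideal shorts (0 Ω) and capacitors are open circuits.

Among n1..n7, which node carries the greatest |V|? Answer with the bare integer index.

Element admittances at DC:
  Y(R1) = 0.0003413 S between n2,n7
  Y(C1) = 0.000 S between n3,n6
  Y(R2) = 0.03846 S between n4,n3
  Y(R3) = 0.003968 S between n5,n3
  Y(R4) = 0.01414 S between n5,n1
  L1: short n0↔n1 (DC inductor)
  Y(R5) = 0.001957 S between n4,n2
  Y(R6) = 0.3906 S between n0,n6
  I1: injects 0.0995 A into n7 (from n2)
  Y(R7) = 0.006250 S between n0,n5
  V1: constraint V(n6)−V(n5) = 5.31
  V2: constraint V(n7)−V(n0) = 9.91
Assemble and solve the 10×10 MNA system:
  V(n1)=0.000  V(n2)=-63.87  V(n3)=-23.96  V(n4)=-25.89  V(n5)=-5.227  V(n6)=0.08266  V(n7)=9.910
  i(L1)=0.07394  i(V1)=-0.03229  i(V2)=0.07432

2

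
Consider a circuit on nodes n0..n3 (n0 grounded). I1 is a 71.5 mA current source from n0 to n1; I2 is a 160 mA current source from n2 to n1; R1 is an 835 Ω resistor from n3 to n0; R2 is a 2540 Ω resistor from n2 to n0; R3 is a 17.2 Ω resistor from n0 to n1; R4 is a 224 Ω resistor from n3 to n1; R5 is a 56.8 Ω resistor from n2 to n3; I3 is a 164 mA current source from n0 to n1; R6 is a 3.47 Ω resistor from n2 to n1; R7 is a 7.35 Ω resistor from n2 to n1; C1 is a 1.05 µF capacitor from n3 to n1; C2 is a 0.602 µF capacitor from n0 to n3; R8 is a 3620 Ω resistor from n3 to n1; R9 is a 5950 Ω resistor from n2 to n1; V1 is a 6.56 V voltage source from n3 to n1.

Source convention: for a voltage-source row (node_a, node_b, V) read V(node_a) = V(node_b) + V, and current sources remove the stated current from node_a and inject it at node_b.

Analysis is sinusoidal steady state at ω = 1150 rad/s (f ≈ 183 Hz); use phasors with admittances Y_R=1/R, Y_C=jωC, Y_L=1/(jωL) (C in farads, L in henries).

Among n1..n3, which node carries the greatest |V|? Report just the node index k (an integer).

3

Element admittances at ω=1150 rad/s:
  I1: injects 0.0715 A into n1 (from n0)
  I2: injects 0.16 A into n1 (from n2)
  Y(R1) = 0.001198+0.000j S between n3,n0
  Y(R2) = 0.0003937+0.000j S between n2,n0
  Y(R3) = 0.05814+0.000j S between n0,n1
  Y(R4) = 0.004464+0.000j S between n3,n1
  Y(R5) = 0.01761+0.000j S between n2,n3
  I3: injects 0.164 A into n1 (from n0)
  Y(R6) = 0.2882+0.000j S between n2,n1
  Y(R7) = 0.1361+0.000j S between n2,n1
  Y(C1) = 0.000+0.001207j S between n3,n1
  Y(C2) = 0.000+0.0006923j S between n0,n3
  Y(R8) = 0.0002762+0.000j S between n3,n1
  Y(R9) = 0.0001681+0.000j S between n2,n1
  V1: constraint V(n3)−V(n1) = 6.56
Assemble and solve the 4×4 MNA system:
  V(n1)=3.810-0.1202j  V(n2)=3.706-0.1201j  V(n3)=10.37-0.1202j
  i(V1)=-0.1609-0.01495j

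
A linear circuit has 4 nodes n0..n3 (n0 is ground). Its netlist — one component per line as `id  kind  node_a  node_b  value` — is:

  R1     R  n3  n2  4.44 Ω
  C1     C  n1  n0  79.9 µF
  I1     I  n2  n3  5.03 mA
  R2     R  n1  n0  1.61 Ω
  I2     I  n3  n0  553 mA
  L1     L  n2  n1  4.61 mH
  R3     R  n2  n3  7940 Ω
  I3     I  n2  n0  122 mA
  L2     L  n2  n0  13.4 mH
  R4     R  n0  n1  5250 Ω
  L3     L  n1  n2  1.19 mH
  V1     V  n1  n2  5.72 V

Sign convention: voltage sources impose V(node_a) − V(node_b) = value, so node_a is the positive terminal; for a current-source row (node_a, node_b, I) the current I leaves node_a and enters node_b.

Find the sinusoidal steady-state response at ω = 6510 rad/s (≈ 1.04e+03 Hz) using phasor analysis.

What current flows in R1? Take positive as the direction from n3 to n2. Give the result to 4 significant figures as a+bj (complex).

Element admittances at ω=6510 rad/s:
  Y(R1) = 0.2252+0.000j S between n3,n2
  Y(C1) = 0.000+0.5201j S between n1,n0
  I1: injects 0.00503 A into n3 (from n2)
  Y(R2) = 0.6211+0.000j S between n1,n0
  I2: injects 0.553 A into n0 (from n3)
  Y(L1) = 0.000-0.03332j S between n2,n1
  Y(R3) = 0.0001259+0.000j S between n2,n3
  I3: injects 0.122 A into n0 (from n2)
  Y(L2) = 0.000-0.01146j S between n2,n0
  Y(R4) = 0.0001905+0.000j S between n0,n1
  Y(L3) = 0.000-0.1291j S between n1,n2
  V1: constraint V(n1)−V(n2) = 5.72
Assemble and solve the 4×4 MNA system:
  V(n1)=-0.7022+0.4693j  V(n2)=-6.422+0.4693j  V(n3)=-8.854+0.4693j
  i(V1)=0.6804+1.003j

-0.5477+0.000j A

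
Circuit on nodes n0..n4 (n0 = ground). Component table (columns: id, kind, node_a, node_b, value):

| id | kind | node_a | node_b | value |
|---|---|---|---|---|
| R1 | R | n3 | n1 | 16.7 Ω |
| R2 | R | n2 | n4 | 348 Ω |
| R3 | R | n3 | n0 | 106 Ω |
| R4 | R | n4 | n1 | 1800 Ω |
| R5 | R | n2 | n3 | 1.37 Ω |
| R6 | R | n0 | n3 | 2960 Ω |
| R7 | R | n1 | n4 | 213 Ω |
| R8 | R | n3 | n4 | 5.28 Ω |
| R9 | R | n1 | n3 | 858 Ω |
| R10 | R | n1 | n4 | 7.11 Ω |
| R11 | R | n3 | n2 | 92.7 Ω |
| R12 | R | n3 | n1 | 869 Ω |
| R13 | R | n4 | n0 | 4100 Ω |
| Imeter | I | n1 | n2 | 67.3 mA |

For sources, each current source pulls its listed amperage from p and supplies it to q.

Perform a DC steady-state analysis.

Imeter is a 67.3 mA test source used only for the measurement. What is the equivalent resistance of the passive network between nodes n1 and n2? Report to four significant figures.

R_eq = 8.209 Ω

Element admittances at DC:
  Y(R1) = 0.05988 S between n3,n1
  Y(R2) = 0.002874 S between n2,n4
  Y(R3) = 0.009434 S between n3,n0
  Y(R4) = 0.0005556 S between n4,n1
  Y(R5) = 0.7299 S between n2,n3
  Y(R6) = 0.0003378 S between n0,n3
  Y(R7) = 0.004695 S between n1,n4
  Y(R8) = 0.1894 S between n3,n4
  Y(R9) = 0.001166 S between n1,n3
  Y(R10) = 0.1406 S between n1,n4
  Y(R11) = 0.01079 S between n3,n2
  Y(R12) = 0.001151 S between n3,n1
  Y(R13) = 0.0002439 S between n4,n0
  Imeter: injects 0.0673 A into n2 (from n1)
Assemble and solve the 4×4 MNA system:
  V(n1)=-0.4579  V(n2)=0.09458  V(n3)=0.004840  V(n4)=-0.1939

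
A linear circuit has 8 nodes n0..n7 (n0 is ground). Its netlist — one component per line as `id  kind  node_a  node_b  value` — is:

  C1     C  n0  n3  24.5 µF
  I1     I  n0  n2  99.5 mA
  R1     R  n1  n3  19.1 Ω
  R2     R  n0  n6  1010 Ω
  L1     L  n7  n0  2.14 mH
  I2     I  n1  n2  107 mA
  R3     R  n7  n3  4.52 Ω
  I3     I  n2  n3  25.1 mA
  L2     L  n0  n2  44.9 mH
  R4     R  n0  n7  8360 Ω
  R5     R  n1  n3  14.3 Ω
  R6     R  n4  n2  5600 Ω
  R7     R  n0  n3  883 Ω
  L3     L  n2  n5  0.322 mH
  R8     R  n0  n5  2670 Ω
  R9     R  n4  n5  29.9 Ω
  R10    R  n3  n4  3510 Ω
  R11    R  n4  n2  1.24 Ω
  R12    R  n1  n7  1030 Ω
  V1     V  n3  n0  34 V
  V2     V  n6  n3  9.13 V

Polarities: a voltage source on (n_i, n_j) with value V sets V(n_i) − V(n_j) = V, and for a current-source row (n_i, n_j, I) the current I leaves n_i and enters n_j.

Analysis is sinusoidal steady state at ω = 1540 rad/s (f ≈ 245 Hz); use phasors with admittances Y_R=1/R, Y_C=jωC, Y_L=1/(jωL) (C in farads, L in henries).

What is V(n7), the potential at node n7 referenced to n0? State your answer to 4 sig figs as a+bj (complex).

Apply KCL at each of the 7 non-ground nodes and solve the resulting linear system.
Node n1: branches {R1, I2, R5, R12} → V_1 = 32.96+0.1276j
Node n2: branches {I1, I2, I3, L2, R6, L3, R11} → V_2 = 0.6011+13.19j
Node n3: branches {C1, R1, R3, I3, R5, R7, R10, V1, V2} → V_3 = 34.00+0.000j
Node n4: branches {R6, R9, R10, R11} → V_4 = 0.6125+13.18j
Node n5: branches {L3, R8, R9} → V_5 = 0.6036+13.19j
Node n6: branches {R2, V2} → V_6 = 43.13+0.000j
Node n7: branches {L1, R3, R4, R12} → V_7 = 11.87+16.20j
Source currents: i(V1)=-5.089+2.320j, i(V2)=-0.04270+0.000j

11.87+16.20j V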